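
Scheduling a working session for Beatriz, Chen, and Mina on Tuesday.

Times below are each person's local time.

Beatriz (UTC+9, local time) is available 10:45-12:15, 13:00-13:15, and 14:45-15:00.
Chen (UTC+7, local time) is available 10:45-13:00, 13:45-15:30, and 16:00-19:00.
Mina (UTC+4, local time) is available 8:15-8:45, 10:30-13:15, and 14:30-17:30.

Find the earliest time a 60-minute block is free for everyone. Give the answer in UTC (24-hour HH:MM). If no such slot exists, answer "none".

none

Beatriz → UTC: 01:45–03:15, 04:00–04:15, 05:45–06:00.
Chen → UTC: 03:45–06:00, 06:45–08:30, 09:00–12:00.
Mina → UTC: 04:15–04:45, 06:30–09:15, 10:30–13:30.
Beatriz ∩ Chen: 04:00–04:15, 05:45–06:00.
Beatriz ∩ Chen ∩ Mina: (none).
Windows ≥ 60 min: (none).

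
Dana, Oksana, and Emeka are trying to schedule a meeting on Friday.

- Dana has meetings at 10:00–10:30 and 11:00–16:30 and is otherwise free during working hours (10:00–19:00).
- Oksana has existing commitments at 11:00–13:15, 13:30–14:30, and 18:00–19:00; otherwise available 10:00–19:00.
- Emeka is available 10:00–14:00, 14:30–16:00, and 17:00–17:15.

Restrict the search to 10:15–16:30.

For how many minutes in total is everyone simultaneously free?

Dana free within 10:00–19:00: 10:30–11:00, 16:30–19:00.
Oksana free within 10:00–19:00: 10:00–11:00, 13:15–13:30, 14:30–18:00.
Dana ∩ Oksana: 10:30–11:00, 16:30–18:00.
Dana ∩ Oksana ∩ Emeka: 10:30–11:00, 17:00–17:15.
Restricted to 10:15–16:30: 10:30–11:00.
Total common minutes: 30.

30 minutes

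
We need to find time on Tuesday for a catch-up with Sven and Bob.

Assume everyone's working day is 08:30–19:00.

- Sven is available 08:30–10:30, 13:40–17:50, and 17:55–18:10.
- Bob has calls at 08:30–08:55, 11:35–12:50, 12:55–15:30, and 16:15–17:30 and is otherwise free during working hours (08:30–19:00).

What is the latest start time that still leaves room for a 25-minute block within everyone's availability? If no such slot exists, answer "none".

15:50

Bob free within 08:30–19:00: 08:55–11:35, 12:50–12:55, 15:30–16:15, 17:30–19:00.
Sven ∩ Bob: 08:55–10:30, 15:30–16:15, 17:30–17:50, 17:55–18:10.
Windows ≥ 25 min: 08:55–10:30, 15:30–16:15.
Latest start in the last window 15:30–16:15 is 16:15 − 25 min = 15:50.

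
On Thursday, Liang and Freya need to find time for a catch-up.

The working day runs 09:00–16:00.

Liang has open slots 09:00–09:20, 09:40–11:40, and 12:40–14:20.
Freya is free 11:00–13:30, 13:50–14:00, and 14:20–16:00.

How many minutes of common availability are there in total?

Liang ∩ Freya: 11:00–11:40, 12:40–13:30, 13:50–14:00.
Total common minutes: 40 + 50 + 10 = 100.

100 minutes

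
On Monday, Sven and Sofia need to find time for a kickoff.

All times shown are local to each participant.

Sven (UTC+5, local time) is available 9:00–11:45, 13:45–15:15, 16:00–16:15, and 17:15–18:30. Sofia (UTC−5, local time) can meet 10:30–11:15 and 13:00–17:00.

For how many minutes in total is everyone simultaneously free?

0 minutes

Sven → UTC: 04:00–06:45, 08:45–10:15, 11:00–11:15, 12:15–13:30.
Sofia → UTC: 15:30–16:15, 18:00–22:00.
Sven ∩ Sofia: (none).
Total common minutes: 0.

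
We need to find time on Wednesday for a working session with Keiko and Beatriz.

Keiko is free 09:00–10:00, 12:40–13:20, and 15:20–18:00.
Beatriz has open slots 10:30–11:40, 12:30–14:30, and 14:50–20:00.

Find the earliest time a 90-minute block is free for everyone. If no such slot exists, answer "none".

Keiko ∩ Beatriz: 12:40–13:20, 15:20–18:00.
Windows ≥ 90 min: 15:20–18:00.
Earliest such window starts at 15:20.

15:20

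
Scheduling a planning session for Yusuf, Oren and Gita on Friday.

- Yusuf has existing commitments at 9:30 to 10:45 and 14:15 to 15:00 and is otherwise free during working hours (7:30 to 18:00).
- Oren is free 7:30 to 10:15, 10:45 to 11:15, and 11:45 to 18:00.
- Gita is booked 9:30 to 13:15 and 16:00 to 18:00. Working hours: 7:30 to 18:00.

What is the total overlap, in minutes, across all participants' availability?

240 minutes

Yusuf free within 07:30–18:00: 07:30–09:30, 10:45–14:15, 15:00–18:00.
Gita free within 07:30–18:00: 07:30–09:30, 13:15–16:00.
Yusuf ∩ Oren: 07:30–09:30, 10:45–11:15, 11:45–14:15, 15:00–18:00.
Yusuf ∩ Oren ∩ Gita: 07:30–09:30, 13:15–14:15, 15:00–16:00.
Total common minutes: 120 + 60 + 60 = 240.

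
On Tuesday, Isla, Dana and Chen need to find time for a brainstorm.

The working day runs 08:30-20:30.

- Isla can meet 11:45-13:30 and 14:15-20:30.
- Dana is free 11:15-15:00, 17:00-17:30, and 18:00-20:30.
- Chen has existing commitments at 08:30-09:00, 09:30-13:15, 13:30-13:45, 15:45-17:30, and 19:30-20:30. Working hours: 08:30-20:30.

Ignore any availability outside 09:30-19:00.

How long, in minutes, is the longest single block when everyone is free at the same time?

60 minutes

Chen free within 08:30–20:30: 09:00–09:30, 13:15–13:30, 13:45–15:45, 17:30–19:30.
Isla ∩ Dana: 11:45–13:30, 14:15–15:00, 17:00–17:30, 18:00–20:30.
Isla ∩ Dana ∩ Chen: 13:15–13:30, 14:15–15:00, 18:00–19:30.
Restricted to 09:30–19:00: 13:15–13:30, 14:15–15:00, 18:00–19:00.
Common window lengths: 15, 45, 60 min; longest is 60.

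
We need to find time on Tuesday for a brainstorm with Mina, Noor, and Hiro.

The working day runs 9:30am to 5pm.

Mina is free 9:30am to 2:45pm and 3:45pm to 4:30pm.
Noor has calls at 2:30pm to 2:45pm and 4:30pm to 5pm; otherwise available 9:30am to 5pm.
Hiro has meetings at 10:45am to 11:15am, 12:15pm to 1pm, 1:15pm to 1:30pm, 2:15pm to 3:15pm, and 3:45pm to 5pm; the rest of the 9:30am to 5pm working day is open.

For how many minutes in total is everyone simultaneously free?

195 minutes

Noor free within 09:30–17:00: 09:30–14:30, 14:45–16:30.
Hiro free within 09:30–17:00: 09:30–10:45, 11:15–12:15, 13:00–13:15, 13:30–14:15, 15:15–15:45.
Mina ∩ Noor: 09:30–14:30, 15:45–16:30.
Mina ∩ Noor ∩ Hiro: 09:30–10:45, 11:15–12:15, 13:00–13:15, 13:30–14:15.
Total common minutes: 75 + 60 + 15 + 45 = 195.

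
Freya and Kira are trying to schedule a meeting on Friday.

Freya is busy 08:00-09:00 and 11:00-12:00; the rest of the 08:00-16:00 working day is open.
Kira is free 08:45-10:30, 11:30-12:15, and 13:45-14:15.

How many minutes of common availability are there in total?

Freya free within 08:00–16:00: 09:00–11:00, 12:00–16:00.
Freya ∩ Kira: 09:00–10:30, 12:00–12:15, 13:45–14:15.
Total common minutes: 90 + 15 + 30 = 135.

135 minutes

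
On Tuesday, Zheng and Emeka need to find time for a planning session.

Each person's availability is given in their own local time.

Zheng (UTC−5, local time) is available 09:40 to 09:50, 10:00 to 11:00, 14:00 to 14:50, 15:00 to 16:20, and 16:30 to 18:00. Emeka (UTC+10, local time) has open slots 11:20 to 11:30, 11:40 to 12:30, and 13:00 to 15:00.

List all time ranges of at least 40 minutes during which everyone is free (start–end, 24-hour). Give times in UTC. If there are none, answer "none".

none

Zheng → UTC: 14:40–14:50, 15:00–16:00, 19:00–19:50, 20:00–21:20, 21:30–23:00.
Emeka → UTC: 01:20–01:30, 01:40–02:30, 03:00–05:00.
Zheng ∩ Emeka: (none).
Windows ≥ 40 min: (none).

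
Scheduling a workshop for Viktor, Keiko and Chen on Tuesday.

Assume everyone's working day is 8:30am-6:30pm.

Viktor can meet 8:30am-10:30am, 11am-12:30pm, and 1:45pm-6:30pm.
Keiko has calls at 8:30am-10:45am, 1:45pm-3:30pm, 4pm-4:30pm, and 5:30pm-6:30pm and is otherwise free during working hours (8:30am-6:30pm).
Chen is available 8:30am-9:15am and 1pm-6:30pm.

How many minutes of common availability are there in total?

90 minutes

Keiko free within 08:30–18:30: 10:45–13:45, 15:30–16:00, 16:30–17:30.
Viktor ∩ Keiko: 11:00–12:30, 15:30–16:00, 16:30–17:30.
Viktor ∩ Keiko ∩ Chen: 15:30–16:00, 16:30–17:30.
Total common minutes: 30 + 60 = 90.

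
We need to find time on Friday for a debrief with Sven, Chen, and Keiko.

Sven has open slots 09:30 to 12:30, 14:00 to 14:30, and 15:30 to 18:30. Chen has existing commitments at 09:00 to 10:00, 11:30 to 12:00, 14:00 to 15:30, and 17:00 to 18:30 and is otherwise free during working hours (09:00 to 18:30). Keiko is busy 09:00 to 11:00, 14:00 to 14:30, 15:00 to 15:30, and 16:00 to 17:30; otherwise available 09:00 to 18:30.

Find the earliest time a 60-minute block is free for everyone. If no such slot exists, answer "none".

Chen free within 09:00–18:30: 10:00–11:30, 12:00–14:00, 15:30–17:00.
Keiko free within 09:00–18:30: 11:00–14:00, 14:30–15:00, 15:30–16:00, 17:30–18:30.
Sven ∩ Chen: 10:00–11:30, 12:00–12:30, 15:30–17:00.
Sven ∩ Chen ∩ Keiko: 11:00–11:30, 12:00–12:30, 15:30–16:00.
Windows ≥ 60 min: (none).

none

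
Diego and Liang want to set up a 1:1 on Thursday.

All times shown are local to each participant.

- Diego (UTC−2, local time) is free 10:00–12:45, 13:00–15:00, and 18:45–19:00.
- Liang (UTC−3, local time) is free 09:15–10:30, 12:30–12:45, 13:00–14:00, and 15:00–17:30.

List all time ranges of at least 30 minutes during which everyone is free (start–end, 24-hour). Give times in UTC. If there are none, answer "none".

12:15–13:30, 16:00–17:00

Diego → UTC: 12:00–14:45, 15:00–17:00, 20:45–21:00.
Liang → UTC: 12:15–13:30, 15:30–15:45, 16:00–17:00, 18:00–20:30.
Diego ∩ Liang: 12:15–13:30, 15:30–15:45, 16:00–17:00.
Windows ≥ 30 min: 12:15–13:30, 16:00–17:00.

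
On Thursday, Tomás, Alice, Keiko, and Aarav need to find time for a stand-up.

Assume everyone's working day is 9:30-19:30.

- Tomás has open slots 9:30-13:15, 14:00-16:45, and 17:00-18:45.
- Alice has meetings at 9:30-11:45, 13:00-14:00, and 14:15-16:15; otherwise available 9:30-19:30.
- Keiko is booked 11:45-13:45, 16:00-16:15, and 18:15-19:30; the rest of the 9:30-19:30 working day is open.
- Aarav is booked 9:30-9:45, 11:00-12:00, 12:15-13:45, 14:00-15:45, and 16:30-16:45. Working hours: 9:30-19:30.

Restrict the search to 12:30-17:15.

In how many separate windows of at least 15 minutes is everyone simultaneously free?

2

Alice free within 09:30–19:30: 11:45–13:00, 14:00–14:15, 16:15–19:30.
Keiko free within 09:30–19:30: 09:30–11:45, 13:45–16:00, 16:15–18:15.
Aarav free within 09:30–19:30: 09:45–11:00, 12:00–12:15, 13:45–14:00, 15:45–16:30, 16:45–19:30.
Tomás ∩ Alice: 11:45–13:00, 14:00–14:15, 16:15–16:45, 17:00–18:45.
Tomás ∩ Alice ∩ Keiko: 14:00–14:15, 16:15–16:45, 17:00–18:15.
Tomás ∩ Alice ∩ Keiko ∩ Aarav: 16:15–16:30, 17:00–18:15.
Restricted to 12:30–17:15: 16:15–16:30, 17:00–17:15.
Windows ≥ 15 min: 16:15–16:30, 17:00–17:15.
That's 2 windows.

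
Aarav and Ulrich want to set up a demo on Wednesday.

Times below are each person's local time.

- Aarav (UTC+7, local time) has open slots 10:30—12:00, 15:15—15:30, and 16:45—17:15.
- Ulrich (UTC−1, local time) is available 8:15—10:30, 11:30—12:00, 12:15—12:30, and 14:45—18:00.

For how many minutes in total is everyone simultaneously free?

Aarav → UTC: 03:30–05:00, 08:15–08:30, 09:45–10:15.
Ulrich → UTC: 09:15–11:30, 12:30–13:00, 13:15–13:30, 15:45–19:00.
Aarav ∩ Ulrich: 09:45–10:15.
Total common minutes: 30.

30 minutes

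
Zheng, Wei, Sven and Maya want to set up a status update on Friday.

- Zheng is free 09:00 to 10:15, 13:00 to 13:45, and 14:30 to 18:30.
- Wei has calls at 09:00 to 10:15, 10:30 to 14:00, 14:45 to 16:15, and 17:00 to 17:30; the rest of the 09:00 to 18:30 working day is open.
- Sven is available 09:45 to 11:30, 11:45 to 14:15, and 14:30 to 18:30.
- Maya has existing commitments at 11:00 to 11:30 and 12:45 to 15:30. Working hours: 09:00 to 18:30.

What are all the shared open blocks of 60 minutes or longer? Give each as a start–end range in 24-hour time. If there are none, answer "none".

17:30–18:30

Wei free within 09:00–18:30: 10:15–10:30, 14:00–14:45, 16:15–17:00, 17:30–18:30.
Maya free within 09:00–18:30: 09:00–11:00, 11:30–12:45, 15:30–18:30.
Zheng ∩ Wei: 14:30–14:45, 16:15–17:00, 17:30–18:30.
Zheng ∩ Wei ∩ Sven: 14:30–14:45, 16:15–17:00, 17:30–18:30.
Zheng ∩ Wei ∩ Sven ∩ Maya: 16:15–17:00, 17:30–18:30.
Windows ≥ 60 min: 17:30–18:30.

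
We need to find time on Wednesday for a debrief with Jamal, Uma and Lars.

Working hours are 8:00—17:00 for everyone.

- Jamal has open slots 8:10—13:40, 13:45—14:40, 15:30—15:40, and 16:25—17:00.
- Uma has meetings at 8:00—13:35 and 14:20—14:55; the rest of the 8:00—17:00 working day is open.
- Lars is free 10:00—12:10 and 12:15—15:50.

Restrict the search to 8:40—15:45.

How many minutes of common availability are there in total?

Uma free within 08:00–17:00: 13:35–14:20, 14:55–17:00.
Jamal ∩ Uma: 13:35–13:40, 13:45–14:20, 15:30–15:40, 16:25–17:00.
Jamal ∩ Uma ∩ Lars: 13:35–13:40, 13:45–14:20, 15:30–15:40.
Restricted to 08:40–15:45: 13:35–13:40, 13:45–14:20, 15:30–15:40.
Total common minutes: 5 + 35 + 10 = 50.

50 minutes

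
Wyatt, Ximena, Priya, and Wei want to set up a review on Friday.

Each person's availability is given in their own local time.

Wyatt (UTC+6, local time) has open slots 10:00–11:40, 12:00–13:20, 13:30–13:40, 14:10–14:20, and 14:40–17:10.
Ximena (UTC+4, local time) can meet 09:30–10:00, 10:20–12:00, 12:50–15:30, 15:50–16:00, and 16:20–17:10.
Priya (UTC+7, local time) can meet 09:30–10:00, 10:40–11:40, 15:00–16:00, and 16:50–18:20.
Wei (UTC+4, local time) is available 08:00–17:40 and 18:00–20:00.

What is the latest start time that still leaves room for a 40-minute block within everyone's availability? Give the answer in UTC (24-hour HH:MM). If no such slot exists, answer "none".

Wyatt → UTC: 04:00–05:40, 06:00–07:20, 07:30–07:40, 08:10–08:20, 08:40–11:10.
Ximena → UTC: 05:30–06:00, 06:20–08:00, 08:50–11:30, 11:50–12:00, 12:20–13:10.
Priya → UTC: 02:30–03:00, 03:40–04:40, 08:00–09:00, 09:50–11:20.
Wei → UTC: 04:00–13:40, 14:00–16:00.
Wyatt ∩ Ximena: 05:30–05:40, 06:20–07:20, 07:30–07:40, 08:50–11:10.
Wyatt ∩ Ximena ∩ Priya: 08:50–09:00, 09:50–11:10.
Wyatt ∩ Ximena ∩ Priya ∩ Wei: 08:50–09:00, 09:50–11:10.
Windows ≥ 40 min: 09:50–11:10.
Latest start in the last window 09:50–11:10 is 11:10 − 40 min = 10:30.

10:30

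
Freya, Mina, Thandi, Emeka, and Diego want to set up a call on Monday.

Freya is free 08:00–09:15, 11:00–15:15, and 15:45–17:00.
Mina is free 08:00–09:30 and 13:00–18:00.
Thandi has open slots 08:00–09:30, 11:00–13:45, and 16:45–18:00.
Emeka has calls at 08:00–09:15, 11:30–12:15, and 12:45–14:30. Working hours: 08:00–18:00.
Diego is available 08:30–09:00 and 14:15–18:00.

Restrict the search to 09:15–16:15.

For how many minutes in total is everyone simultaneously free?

0 minutes

Emeka free within 08:00–18:00: 09:15–11:30, 12:15–12:45, 14:30–18:00.
Freya ∩ Mina: 08:00–09:15, 13:00–15:15, 15:45–17:00.
Freya ∩ Mina ∩ Thandi: 08:00–09:15, 13:00–13:45, 16:45–17:00.
Freya ∩ Mina ∩ Thandi ∩ Emeka: 16:45–17:00.
Freya ∩ Mina ∩ Thandi ∩ Emeka ∩ Diego: 16:45–17:00.
Restricted to 09:15–16:15: (none).
Total common minutes: 0.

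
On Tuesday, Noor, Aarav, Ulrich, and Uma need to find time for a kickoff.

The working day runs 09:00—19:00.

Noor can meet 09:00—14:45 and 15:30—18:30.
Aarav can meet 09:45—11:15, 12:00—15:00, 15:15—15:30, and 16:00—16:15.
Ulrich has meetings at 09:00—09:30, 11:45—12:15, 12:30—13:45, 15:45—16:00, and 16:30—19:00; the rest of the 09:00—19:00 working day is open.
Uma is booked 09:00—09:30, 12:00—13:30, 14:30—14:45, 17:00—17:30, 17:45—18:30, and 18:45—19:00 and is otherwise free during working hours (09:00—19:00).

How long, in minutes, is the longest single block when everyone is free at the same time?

Ulrich free within 09:00–19:00: 09:30–11:45, 12:15–12:30, 13:45–15:45, 16:00–16:30.
Uma free within 09:00–19:00: 09:30–12:00, 13:30–14:30, 14:45–17:00, 17:30–17:45, 18:30–18:45.
Noor ∩ Aarav: 09:45–11:15, 12:00–14:45, 16:00–16:15.
Noor ∩ Aarav ∩ Ulrich: 09:45–11:15, 12:15–12:30, 13:45–14:45, 16:00–16:15.
Noor ∩ Aarav ∩ Ulrich ∩ Uma: 09:45–11:15, 13:45–14:30, 16:00–16:15.
Common window lengths: 90, 45, 15 min; longest is 90.

90 minutes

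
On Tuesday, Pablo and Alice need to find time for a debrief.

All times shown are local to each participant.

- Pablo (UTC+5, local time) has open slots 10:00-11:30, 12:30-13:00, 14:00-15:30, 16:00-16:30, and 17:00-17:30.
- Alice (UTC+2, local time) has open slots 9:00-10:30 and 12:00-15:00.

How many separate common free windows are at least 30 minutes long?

Pablo → UTC: 05:00–06:30, 07:30–08:00, 09:00–10:30, 11:00–11:30, 12:00–12:30.
Alice → UTC: 07:00–08:30, 10:00–13:00.
Pablo ∩ Alice: 07:30–08:00, 10:00–10:30, 11:00–11:30, 12:00–12:30.
Windows ≥ 30 min: 07:30–08:00, 10:00–10:30, 11:00–11:30, 12:00–12:30.
That's 4 windows.

4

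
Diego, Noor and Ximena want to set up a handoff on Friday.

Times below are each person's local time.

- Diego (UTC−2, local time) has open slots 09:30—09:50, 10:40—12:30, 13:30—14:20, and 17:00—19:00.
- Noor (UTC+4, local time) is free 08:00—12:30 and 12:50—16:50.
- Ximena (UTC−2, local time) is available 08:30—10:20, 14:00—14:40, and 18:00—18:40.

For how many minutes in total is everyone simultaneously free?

20 minutes

Diego → UTC: 11:30–11:50, 12:40–14:30, 15:30–16:20, 19:00–21:00.
Noor → UTC: 04:00–08:30, 08:50–12:50.
Ximena → UTC: 10:30–12:20, 16:00–16:40, 20:00–20:40.
Diego ∩ Noor: 11:30–11:50, 12:40–12:50.
Diego ∩ Noor ∩ Ximena: 11:30–11:50.
Total common minutes: 20.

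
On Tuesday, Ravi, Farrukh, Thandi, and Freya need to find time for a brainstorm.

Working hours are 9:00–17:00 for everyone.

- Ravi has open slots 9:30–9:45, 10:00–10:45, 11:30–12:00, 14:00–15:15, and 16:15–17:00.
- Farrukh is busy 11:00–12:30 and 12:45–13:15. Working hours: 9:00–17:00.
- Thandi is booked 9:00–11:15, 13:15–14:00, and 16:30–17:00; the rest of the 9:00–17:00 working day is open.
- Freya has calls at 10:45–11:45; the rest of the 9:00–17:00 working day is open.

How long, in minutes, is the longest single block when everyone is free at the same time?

75 minutes

Farrukh free within 09:00–17:00: 09:00–11:00, 12:30–12:45, 13:15–17:00.
Thandi free within 09:00–17:00: 11:15–13:15, 14:00–16:30.
Freya free within 09:00–17:00: 09:00–10:45, 11:45–17:00.
Ravi ∩ Farrukh: 09:30–09:45, 10:00–10:45, 14:00–15:15, 16:15–17:00.
Ravi ∩ Farrukh ∩ Thandi: 14:00–15:15, 16:15–16:30.
Ravi ∩ Farrukh ∩ Thandi ∩ Freya: 14:00–15:15, 16:15–16:30.
Common window lengths: 75, 15 min; longest is 75.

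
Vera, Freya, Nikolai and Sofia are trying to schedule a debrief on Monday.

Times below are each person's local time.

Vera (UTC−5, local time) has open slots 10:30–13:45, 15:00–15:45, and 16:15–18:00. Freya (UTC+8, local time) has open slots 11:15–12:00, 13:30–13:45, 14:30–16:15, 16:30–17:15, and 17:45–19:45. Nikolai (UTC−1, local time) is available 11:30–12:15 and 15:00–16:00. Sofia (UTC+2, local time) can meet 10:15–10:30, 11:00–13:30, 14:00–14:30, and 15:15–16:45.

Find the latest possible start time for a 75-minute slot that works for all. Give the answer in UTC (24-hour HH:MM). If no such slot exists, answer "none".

none

Vera → UTC: 15:30–18:45, 20:00–20:45, 21:15–23:00.
Freya → UTC: 03:15–04:00, 05:30–05:45, 06:30–08:15, 08:30–09:15, 09:45–11:45.
Nikolai → UTC: 12:30–13:15, 16:00–17:00.
Sofia → UTC: 08:15–08:30, 09:00–11:30, 12:00–12:30, 13:15–14:45.
Vera ∩ Freya: (none).
Vera ∩ Freya ∩ Nikolai: (none).
Vera ∩ Freya ∩ Nikolai ∩ Sofia: (none).
Windows ≥ 75 min: (none).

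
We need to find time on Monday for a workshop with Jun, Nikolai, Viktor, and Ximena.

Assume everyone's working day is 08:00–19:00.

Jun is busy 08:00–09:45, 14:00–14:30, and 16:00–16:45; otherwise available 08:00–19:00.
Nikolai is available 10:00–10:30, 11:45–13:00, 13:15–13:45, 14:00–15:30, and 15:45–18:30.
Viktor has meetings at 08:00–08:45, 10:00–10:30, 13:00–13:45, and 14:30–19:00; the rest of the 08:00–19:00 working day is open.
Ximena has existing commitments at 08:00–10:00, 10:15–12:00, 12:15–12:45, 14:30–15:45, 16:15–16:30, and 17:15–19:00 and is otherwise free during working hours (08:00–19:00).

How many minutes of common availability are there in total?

30 minutes

Jun free within 08:00–19:00: 09:45–14:00, 14:30–16:00, 16:45–19:00.
Viktor free within 08:00–19:00: 08:45–10:00, 10:30–13:00, 13:45–14:30.
Ximena free within 08:00–19:00: 10:00–10:15, 12:00–12:15, 12:45–14:30, 15:45–16:15, 16:30–17:15.
Jun ∩ Nikolai: 10:00–10:30, 11:45–13:00, 13:15–13:45, 14:30–15:30, 15:45–16:00, 16:45–18:30.
Jun ∩ Nikolai ∩ Viktor: 11:45–13:00.
Jun ∩ Nikolai ∩ Viktor ∩ Ximena: 12:00–12:15, 12:45–13:00.
Total common minutes: 15 + 15 = 30.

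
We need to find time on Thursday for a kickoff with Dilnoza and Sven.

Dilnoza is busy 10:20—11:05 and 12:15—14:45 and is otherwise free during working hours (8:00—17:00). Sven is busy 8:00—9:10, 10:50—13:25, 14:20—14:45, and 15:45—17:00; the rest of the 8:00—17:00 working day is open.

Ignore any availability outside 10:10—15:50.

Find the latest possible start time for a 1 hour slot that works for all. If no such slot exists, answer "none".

Dilnoza free within 08:00–17:00: 08:00–10:20, 11:05–12:15, 14:45–17:00.
Sven free within 08:00–17:00: 09:10–10:50, 13:25–14:20, 14:45–15:45.
Dilnoza ∩ Sven: 09:10–10:20, 14:45–15:45.
Restricted to 10:10–15:50: 10:10–10:20, 14:45–15:45.
Windows ≥ 60 min: 14:45–15:45.
Latest start in the last window 14:45–15:45 is 15:45 − 60 min = 14:45.

14:45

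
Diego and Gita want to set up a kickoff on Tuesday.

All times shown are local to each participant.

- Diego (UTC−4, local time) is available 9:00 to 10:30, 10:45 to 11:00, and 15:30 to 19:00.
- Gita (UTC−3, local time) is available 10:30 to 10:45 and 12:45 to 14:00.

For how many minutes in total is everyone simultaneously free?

Diego → UTC: 13:00–14:30, 14:45–15:00, 19:30–23:00.
Gita → UTC: 13:30–13:45, 15:45–17:00.
Diego ∩ Gita: 13:30–13:45.
Total common minutes: 15.

15 minutes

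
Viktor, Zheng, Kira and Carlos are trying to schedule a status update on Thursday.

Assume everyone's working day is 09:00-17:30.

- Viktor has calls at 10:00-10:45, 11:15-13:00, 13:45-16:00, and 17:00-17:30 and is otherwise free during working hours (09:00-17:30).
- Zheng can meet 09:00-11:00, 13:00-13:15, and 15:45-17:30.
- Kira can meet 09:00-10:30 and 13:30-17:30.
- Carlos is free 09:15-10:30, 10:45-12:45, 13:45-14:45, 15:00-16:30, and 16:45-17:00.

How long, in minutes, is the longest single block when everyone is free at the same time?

Viktor free within 09:00–17:30: 09:00–10:00, 10:45–11:15, 13:00–13:45, 16:00–17:00.
Viktor ∩ Zheng: 09:00–10:00, 10:45–11:00, 13:00–13:15, 16:00–17:00.
Viktor ∩ Zheng ∩ Kira: 09:00–10:00, 16:00–17:00.
Viktor ∩ Zheng ∩ Kira ∩ Carlos: 09:15–10:00, 16:00–16:30, 16:45–17:00.
Common window lengths: 45, 30, 15 min; longest is 45.

45 minutes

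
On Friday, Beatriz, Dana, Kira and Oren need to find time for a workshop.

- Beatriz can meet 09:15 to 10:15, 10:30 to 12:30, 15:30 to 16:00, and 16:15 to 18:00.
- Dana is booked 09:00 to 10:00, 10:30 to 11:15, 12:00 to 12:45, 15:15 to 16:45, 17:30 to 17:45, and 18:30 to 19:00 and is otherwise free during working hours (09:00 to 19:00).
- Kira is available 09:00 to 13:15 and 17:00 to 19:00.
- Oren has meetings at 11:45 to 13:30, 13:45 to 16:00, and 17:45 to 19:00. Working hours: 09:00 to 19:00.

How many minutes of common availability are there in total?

75 minutes

Dana free within 09:00–19:00: 10:00–10:30, 11:15–12:00, 12:45–15:15, 16:45–17:30, 17:45–18:30.
Oren free within 09:00–19:00: 09:00–11:45, 13:30–13:45, 16:00–17:45.
Beatriz ∩ Dana: 10:00–10:15, 11:15–12:00, 16:45–17:30, 17:45–18:00.
Beatriz ∩ Dana ∩ Kira: 10:00–10:15, 11:15–12:00, 17:00–17:30, 17:45–18:00.
Beatriz ∩ Dana ∩ Kira ∩ Oren: 10:00–10:15, 11:15–11:45, 17:00–17:30.
Total common minutes: 15 + 30 + 30 = 75.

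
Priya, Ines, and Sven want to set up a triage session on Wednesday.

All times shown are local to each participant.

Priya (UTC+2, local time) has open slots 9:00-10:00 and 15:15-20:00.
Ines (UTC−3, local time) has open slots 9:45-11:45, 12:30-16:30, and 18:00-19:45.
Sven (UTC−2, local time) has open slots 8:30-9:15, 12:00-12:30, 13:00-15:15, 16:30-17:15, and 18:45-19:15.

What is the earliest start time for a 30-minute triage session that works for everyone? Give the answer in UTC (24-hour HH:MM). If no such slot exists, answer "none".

Priya → UTC: 07:00–08:00, 13:15–18:00.
Ines → UTC: 12:45–14:45, 15:30–19:30, 21:00–22:45.
Sven → UTC: 10:30–11:15, 14:00–14:30, 15:00–17:15, 18:30–19:15, 20:45–21:15.
Priya ∩ Ines: 13:15–14:45, 15:30–18:00.
Priya ∩ Ines ∩ Sven: 14:00–14:30, 15:30–17:15.
Windows ≥ 30 min: 14:00–14:30, 15:30–17:15.
Earliest such window starts at 14:00.

14:00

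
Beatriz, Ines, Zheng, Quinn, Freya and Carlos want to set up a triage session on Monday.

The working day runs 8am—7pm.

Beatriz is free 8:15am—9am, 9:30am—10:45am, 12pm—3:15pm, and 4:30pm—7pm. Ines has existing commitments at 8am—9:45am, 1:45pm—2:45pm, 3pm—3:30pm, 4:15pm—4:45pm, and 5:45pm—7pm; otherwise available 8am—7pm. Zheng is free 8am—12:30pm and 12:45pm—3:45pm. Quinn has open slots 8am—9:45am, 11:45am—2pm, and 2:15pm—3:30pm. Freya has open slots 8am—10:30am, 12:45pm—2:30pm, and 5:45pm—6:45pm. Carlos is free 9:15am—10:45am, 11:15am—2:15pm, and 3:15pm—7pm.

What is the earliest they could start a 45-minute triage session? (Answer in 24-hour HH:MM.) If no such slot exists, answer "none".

12:45

Ines free within 08:00–19:00: 09:45–13:45, 14:45–15:00, 15:30–16:15, 16:45–17:45.
Beatriz ∩ Ines: 09:45–10:45, 12:00–13:45, 14:45–15:00, 16:45–17:45.
Beatriz ∩ Ines ∩ Zheng: 09:45–10:45, 12:00–12:30, 12:45–13:45, 14:45–15:00.
Beatriz ∩ Ines ∩ Zheng ∩ Quinn: 12:00–12:30, 12:45–13:45, 14:45–15:00.
Beatriz ∩ Ines ∩ Zheng ∩ Quinn ∩ Freya: 12:45–13:45.
Beatriz ∩ Ines ∩ Zheng ∩ Quinn ∩ Freya ∩ Carlos: 12:45–13:45.
Windows ≥ 45 min: 12:45–13:45.
Earliest such window starts at 12:45.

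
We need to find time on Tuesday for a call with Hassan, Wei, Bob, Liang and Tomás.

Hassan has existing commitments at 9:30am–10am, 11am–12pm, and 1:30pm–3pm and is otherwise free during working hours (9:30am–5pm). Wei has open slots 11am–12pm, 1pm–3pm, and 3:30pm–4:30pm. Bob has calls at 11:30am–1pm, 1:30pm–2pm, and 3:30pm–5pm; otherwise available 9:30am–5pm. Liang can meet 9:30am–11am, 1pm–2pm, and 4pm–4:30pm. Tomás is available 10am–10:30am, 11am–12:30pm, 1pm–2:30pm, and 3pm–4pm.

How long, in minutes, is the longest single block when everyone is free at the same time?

Hassan free within 09:30–17:00: 10:00–11:00, 12:00–13:30, 15:00–17:00.
Bob free within 09:30–17:00: 09:30–11:30, 13:00–13:30, 14:00–15:30.
Hassan ∩ Wei: 13:00–13:30, 15:30–16:30.
Hassan ∩ Wei ∩ Bob: 13:00–13:30.
Hassan ∩ Wei ∩ Bob ∩ Liang: 13:00–13:30.
Hassan ∩ Wei ∩ Bob ∩ Liang ∩ Tomás: 13:00–13:30.
Single common window of 30 minutes.

30 minutes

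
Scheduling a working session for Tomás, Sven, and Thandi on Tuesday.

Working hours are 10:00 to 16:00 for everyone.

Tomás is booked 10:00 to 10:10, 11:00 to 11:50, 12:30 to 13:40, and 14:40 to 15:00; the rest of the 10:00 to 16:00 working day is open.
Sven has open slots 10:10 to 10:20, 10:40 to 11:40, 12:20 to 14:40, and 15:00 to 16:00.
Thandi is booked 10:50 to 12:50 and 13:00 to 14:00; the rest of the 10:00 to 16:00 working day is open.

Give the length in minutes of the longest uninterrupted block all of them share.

Tomás free within 10:00–16:00: 10:10–11:00, 11:50–12:30, 13:40–14:40, 15:00–16:00.
Thandi free within 10:00–16:00: 10:00–10:50, 12:50–13:00, 14:00–16:00.
Tomás ∩ Sven: 10:10–10:20, 10:40–11:00, 12:20–12:30, 13:40–14:40, 15:00–16:00.
Tomás ∩ Sven ∩ Thandi: 10:10–10:20, 10:40–10:50, 14:00–14:40, 15:00–16:00.
Common window lengths: 10, 10, 40, 60 min; longest is 60.

60 minutes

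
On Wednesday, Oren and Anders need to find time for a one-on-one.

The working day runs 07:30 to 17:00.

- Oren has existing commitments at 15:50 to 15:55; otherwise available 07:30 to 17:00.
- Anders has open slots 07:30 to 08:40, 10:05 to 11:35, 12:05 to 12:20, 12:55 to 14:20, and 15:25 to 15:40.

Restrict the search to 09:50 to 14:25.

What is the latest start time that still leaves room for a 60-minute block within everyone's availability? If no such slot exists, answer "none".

13:20

Oren free within 07:30–17:00: 07:30–15:50, 15:55–17:00.
Oren ∩ Anders: 07:30–08:40, 10:05–11:35, 12:05–12:20, 12:55–14:20, 15:25–15:40.
Restricted to 09:50–14:25: 10:05–11:35, 12:05–12:20, 12:55–14:20.
Windows ≥ 60 min: 10:05–11:35, 12:55–14:20.
Latest start in the last window 12:55–14:20 is 14:20 − 60 min = 13:20.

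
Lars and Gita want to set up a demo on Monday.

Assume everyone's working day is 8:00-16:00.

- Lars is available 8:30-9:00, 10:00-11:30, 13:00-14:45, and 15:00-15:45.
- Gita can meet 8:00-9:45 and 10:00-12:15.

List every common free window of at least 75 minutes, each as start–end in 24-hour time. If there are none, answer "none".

Lars ∩ Gita: 08:30–09:00, 10:00–11:30.
Windows ≥ 75 min: 10:00–11:30.

10:00–11:30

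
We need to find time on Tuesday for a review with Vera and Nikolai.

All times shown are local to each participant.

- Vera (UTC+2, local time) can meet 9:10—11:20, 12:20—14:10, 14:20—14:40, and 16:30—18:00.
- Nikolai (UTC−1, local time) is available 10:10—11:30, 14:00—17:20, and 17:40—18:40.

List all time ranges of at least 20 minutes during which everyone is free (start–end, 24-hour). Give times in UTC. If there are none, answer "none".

11:10–12:10, 15:00–16:00

Vera → UTC: 07:10–09:20, 10:20–12:10, 12:20–12:40, 14:30–16:00.
Nikolai → UTC: 11:10–12:30, 15:00–18:20, 18:40–19:40.
Vera ∩ Nikolai: 11:10–12:10, 12:20–12:30, 15:00–16:00.
Windows ≥ 20 min: 11:10–12:10, 15:00–16:00.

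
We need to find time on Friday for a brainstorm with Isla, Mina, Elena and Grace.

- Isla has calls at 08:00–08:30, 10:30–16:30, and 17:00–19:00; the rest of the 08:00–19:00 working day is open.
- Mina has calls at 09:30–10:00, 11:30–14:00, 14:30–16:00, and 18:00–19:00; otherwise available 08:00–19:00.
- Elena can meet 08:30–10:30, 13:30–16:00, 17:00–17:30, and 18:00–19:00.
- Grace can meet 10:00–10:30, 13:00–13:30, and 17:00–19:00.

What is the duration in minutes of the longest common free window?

30 minutes

Isla free within 08:00–19:00: 08:30–10:30, 16:30–17:00.
Mina free within 08:00–19:00: 08:00–09:30, 10:00–11:30, 14:00–14:30, 16:00–18:00.
Isla ∩ Mina: 08:30–09:30, 10:00–10:30, 16:30–17:00.
Isla ∩ Mina ∩ Elena: 08:30–09:30, 10:00–10:30.
Isla ∩ Mina ∩ Elena ∩ Grace: 10:00–10:30.
Single common window of 30 minutes.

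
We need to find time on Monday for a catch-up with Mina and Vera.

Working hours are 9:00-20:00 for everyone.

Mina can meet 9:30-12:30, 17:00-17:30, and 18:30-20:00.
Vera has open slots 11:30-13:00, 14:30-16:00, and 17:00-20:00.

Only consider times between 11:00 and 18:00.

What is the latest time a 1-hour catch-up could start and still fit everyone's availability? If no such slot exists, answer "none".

11:30

Mina ∩ Vera: 11:30–12:30, 17:00–17:30, 18:30–20:00.
Restricted to 11:00–18:00: 11:30–12:30, 17:00–17:30.
Windows ≥ 60 min: 11:30–12:30.
Latest start in the last window 11:30–12:30 is 12:30 − 60 min = 11:30.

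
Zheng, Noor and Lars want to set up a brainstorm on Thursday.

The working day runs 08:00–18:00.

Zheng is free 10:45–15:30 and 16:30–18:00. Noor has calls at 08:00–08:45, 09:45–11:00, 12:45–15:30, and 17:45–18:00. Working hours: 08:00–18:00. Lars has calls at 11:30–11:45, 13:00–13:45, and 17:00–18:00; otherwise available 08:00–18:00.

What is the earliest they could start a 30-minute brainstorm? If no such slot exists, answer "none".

11:00

Noor free within 08:00–18:00: 08:45–09:45, 11:00–12:45, 15:30–17:45.
Lars free within 08:00–18:00: 08:00–11:30, 11:45–13:00, 13:45–17:00.
Zheng ∩ Noor: 11:00–12:45, 16:30–17:45.
Zheng ∩ Noor ∩ Lars: 11:00–11:30, 11:45–12:45, 16:30–17:00.
Windows ≥ 30 min: 11:00–11:30, 11:45–12:45, 16:30–17:00.
Earliest such window starts at 11:00.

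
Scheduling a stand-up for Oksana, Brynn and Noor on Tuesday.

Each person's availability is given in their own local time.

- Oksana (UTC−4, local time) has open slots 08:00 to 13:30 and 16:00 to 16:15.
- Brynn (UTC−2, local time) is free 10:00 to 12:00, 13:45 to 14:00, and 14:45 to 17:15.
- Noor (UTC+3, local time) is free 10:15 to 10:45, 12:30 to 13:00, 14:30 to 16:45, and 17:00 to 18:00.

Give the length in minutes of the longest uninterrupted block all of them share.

Oksana → UTC: 12:00–17:30, 20:00–20:15.
Brynn → UTC: 12:00–14:00, 15:45–16:00, 16:45–19:15.
Noor → UTC: 07:15–07:45, 09:30–10:00, 11:30–13:45, 14:00–15:00.
Oksana ∩ Brynn: 12:00–14:00, 15:45–16:00, 16:45–17:30.
Oksana ∩ Brynn ∩ Noor: 12:00–13:45.
Single common window of 105 minutes.

105 minutes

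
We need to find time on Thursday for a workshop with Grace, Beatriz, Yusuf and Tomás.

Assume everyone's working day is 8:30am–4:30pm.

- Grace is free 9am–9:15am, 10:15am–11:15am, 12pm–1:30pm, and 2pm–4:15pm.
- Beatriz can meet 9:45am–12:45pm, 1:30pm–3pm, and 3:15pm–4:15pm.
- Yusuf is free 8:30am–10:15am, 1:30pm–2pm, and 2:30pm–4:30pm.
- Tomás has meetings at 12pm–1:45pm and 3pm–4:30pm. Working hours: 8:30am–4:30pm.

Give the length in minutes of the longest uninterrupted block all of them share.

Tomás free within 08:30–16:30: 08:30–12:00, 13:45–15:00.
Grace ∩ Beatriz: 10:15–11:15, 12:00–12:45, 14:00–15:00, 15:15–16:15.
Grace ∩ Beatriz ∩ Yusuf: 14:30–15:00, 15:15–16:15.
Grace ∩ Beatriz ∩ Yusuf ∩ Tomás: 14:30–15:00.
Single common window of 30 minutes.

30 minutes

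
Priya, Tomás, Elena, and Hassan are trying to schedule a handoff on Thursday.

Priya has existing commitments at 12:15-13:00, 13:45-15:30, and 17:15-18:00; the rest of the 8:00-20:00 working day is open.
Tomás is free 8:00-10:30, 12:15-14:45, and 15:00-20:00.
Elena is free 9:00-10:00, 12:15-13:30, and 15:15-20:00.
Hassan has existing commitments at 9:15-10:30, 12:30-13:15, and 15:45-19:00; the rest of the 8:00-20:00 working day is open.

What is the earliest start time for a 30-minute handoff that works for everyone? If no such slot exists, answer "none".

Priya free within 08:00–20:00: 08:00–12:15, 13:00–13:45, 15:30–17:15, 18:00–20:00.
Hassan free within 08:00–20:00: 08:00–09:15, 10:30–12:30, 13:15–15:45, 19:00–20:00.
Priya ∩ Tomás: 08:00–10:30, 13:00–13:45, 15:30–17:15, 18:00–20:00.
Priya ∩ Tomás ∩ Elena: 09:00–10:00, 13:00–13:30, 15:30–17:15, 18:00–20:00.
Priya ∩ Tomás ∩ Elena ∩ Hassan: 09:00–09:15, 13:15–13:30, 15:30–15:45, 19:00–20:00.
Windows ≥ 30 min: 19:00–20:00.
Earliest such window starts at 19:00.

19:00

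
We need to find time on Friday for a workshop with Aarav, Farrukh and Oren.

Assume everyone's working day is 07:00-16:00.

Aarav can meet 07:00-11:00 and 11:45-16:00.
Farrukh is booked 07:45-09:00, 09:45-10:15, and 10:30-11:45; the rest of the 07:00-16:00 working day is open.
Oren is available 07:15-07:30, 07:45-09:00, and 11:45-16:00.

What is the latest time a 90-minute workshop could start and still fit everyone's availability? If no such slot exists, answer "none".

14:30

Farrukh free within 07:00–16:00: 07:00–07:45, 09:00–09:45, 10:15–10:30, 11:45–16:00.
Aarav ∩ Farrukh: 07:00–07:45, 09:00–09:45, 10:15–10:30, 11:45–16:00.
Aarav ∩ Farrukh ∩ Oren: 07:15–07:30, 11:45–16:00.
Windows ≥ 90 min: 11:45–16:00.
Latest start in the last window 11:45–16:00 is 16:00 − 90 min = 14:30.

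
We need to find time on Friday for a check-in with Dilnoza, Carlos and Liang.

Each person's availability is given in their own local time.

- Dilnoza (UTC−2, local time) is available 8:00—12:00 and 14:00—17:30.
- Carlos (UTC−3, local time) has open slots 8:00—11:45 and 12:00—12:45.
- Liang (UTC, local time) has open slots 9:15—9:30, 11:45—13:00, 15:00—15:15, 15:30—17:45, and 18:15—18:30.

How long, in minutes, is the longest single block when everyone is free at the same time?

Dilnoza → UTC: 10:00–14:00, 16:00–19:30.
Carlos → UTC: 11:00–14:45, 15:00–15:45.
Liang → UTC: 09:15–09:30, 11:45–13:00, 15:00–15:15, 15:30–17:45, 18:15–18:30.
Dilnoza ∩ Carlos: 11:00–14:00.
Dilnoza ∩ Carlos ∩ Liang: 11:45–13:00.
Single common window of 75 minutes.

75 minutes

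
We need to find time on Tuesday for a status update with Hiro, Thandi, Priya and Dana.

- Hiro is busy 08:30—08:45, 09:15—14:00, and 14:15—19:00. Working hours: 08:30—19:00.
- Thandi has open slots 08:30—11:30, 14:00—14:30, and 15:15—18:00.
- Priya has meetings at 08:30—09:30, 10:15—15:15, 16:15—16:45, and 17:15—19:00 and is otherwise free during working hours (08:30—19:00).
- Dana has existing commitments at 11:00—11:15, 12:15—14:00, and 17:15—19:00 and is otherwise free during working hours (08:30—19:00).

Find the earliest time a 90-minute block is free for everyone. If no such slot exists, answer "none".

none

Hiro free within 08:30–19:00: 08:45–09:15, 14:00–14:15.
Priya free within 08:30–19:00: 09:30–10:15, 15:15–16:15, 16:45–17:15.
Dana free within 08:30–19:00: 08:30–11:00, 11:15–12:15, 14:00–17:15.
Hiro ∩ Thandi: 08:45–09:15, 14:00–14:15.
Hiro ∩ Thandi ∩ Priya: (none).
Hiro ∩ Thandi ∩ Priya ∩ Dana: (none).
Windows ≥ 90 min: (none).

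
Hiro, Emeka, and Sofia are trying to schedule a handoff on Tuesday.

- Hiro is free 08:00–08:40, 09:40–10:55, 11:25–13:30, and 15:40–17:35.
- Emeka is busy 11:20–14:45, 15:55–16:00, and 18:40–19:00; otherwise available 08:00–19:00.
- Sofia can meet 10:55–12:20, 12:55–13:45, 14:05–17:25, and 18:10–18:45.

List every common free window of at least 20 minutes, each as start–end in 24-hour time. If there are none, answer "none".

16:00–17:25

Emeka free within 08:00–19:00: 08:00–11:20, 14:45–15:55, 16:00–18:40.
Hiro ∩ Emeka: 08:00–08:40, 09:40–10:55, 15:40–15:55, 16:00–17:35.
Hiro ∩ Emeka ∩ Sofia: 15:40–15:55, 16:00–17:25.
Windows ≥ 20 min: 16:00–17:25.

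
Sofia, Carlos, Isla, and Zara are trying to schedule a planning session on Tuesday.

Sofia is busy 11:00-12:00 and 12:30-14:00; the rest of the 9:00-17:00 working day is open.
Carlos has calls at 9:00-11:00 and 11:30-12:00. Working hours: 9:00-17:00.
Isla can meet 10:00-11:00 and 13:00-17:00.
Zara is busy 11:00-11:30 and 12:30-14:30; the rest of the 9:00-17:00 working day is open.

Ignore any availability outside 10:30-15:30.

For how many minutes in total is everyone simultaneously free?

60 minutes

Sofia free within 09:00–17:00: 09:00–11:00, 12:00–12:30, 14:00–17:00.
Carlos free within 09:00–17:00: 11:00–11:30, 12:00–17:00.
Zara free within 09:00–17:00: 09:00–11:00, 11:30–12:30, 14:30–17:00.
Sofia ∩ Carlos: 12:00–12:30, 14:00–17:00.
Sofia ∩ Carlos ∩ Isla: 14:00–17:00.
Sofia ∩ Carlos ∩ Isla ∩ Zara: 14:30–17:00.
Restricted to 10:30–15:30: 14:30–15:30.
Total common minutes: 60.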